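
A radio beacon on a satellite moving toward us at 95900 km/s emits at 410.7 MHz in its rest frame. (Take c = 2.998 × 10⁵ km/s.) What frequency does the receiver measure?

572.1 MHz

β = v/c = 95900/299800 = 0.3199.
Relativistic Doppler for frequency: f' = f₀ · √((1 + β)/(1 − β)).
f' = 410.7 × √(1.3199/0.6801) = 410.7 × 1.39307 ≈ 572.1 MHz.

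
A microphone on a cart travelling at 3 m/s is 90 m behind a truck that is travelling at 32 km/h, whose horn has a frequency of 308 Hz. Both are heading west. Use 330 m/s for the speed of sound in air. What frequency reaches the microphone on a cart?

303 Hz

32 km/h = 8.889 m/s.
The microphone on a cart is behind, so the truck is moving away from it while the microphone on a cart is moving toward the truck.
Both move, so f' = f · (v + v_o)/(v + v_s).
f' = 308 × (330 + 3)/(330 + 8.889) = 308 × 333/338.89 ≈ 303 Hz.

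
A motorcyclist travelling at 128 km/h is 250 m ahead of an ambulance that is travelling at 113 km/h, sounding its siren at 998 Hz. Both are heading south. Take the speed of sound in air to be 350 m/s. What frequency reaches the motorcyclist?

113 km/h = 31.39 m/s; 128 km/h = 35.56 m/s.
The motorcyclist is ahead, so the ambulance is moving toward it while the motorcyclist is moving away from the ambulance.
General Doppler shift: f' = f · (v − v_o)/(v − v_s).
f' = 998 × (350 − 35.56)/(350 − 31.39) = 998 × 314.44/318.61 ≈ 985 Hz.

985 Hz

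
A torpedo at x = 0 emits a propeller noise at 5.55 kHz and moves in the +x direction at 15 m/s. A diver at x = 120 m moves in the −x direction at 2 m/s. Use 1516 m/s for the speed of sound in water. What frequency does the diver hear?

The observer lies on the +x side, so the source is heading toward the observer and the observer is heading toward the source.
General Doppler shift: f' = f · (v + v_o)/(v − v_s).
f' = 5.55 × (1516 + 2)/(1516 − 15) = 5.55 × 1518/1501 ≈ 5.61 kHz.

5.61 kHz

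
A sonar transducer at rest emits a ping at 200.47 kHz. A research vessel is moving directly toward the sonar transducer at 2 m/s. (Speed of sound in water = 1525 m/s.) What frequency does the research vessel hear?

Moving observer, stationary source: f' = f · (v + v_o)/v.
f' = 200.47 × (1525 + 2)/1525 = 200.47 × 1527/1525 ≈ 200.7 kHz.

200.7 kHz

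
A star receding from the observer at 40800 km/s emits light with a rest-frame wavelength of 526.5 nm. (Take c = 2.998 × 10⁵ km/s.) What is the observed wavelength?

603.8 nm

β = v/c = 40800/299800 = 0.1361.
Relativistic Doppler for wavelength: λ' = λ₀ · √((1 + β)/(1 − β)).
λ' = 526.5 × √(1.1361/0.8639) = 526.5 × 1.14676 ≈ 603.8 nm.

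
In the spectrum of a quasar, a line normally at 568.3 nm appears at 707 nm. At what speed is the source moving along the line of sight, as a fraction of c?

λ'/λ₀ = 1.2441 > 1 (redshift), so the source is receding.
λ'/λ₀ = √((1 + β)/(1 − β)) for a receding source ⇒ β = (r² − 1)/(r² + 1) with r = λ'/λ₀.
β = (1.5477 − 1)/(1.5477 + 1) ≈ 0.215.

0.215c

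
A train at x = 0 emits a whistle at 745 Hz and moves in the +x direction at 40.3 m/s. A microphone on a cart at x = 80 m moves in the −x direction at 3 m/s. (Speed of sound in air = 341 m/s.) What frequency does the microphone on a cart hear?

852 Hz

The observer lies on the +x side, so the source is heading toward the observer and the observer is heading toward the source.
General Doppler shift: f' = f · (v + v_o)/(v − v_s).
f' = 745 × (341 + 3)/(341 − 40.3) = 745 × 344/300.7 ≈ 852 Hz.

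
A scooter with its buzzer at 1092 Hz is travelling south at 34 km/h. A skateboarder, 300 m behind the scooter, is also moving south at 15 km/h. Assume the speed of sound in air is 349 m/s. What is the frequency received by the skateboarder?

34 km/h = 9.444 m/s; 15 km/h = 4.167 m/s.
The skateboarder is behind, so the scooter is moving away from it while the skateboarder is moving toward the scooter.
Both move, so f' = f · (v + v_o)/(v + v_s).
f' = 1092 × (349 + 4.167)/(349 + 9.444) = 1092 × 353.17/358.44 ≈ 1076 Hz.

1076 Hz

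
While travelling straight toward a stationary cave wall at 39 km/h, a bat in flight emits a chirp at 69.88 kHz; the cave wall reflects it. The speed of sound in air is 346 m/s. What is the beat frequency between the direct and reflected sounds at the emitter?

39 km/h = 10.83 m/s.
The cave wall receives the sound from a moving source: f₁ = f₀ · v/(v − v_e) = 69.88 × 346/335.17 ≈ 72.14 kHz.
On the return leg the bat in flight is a moving observer: f₂ = f₁ · (v + v_e)/v = 72.14 × 356.83/346 ≈ 74.40 kHz.
Beat against the emitted tone (with f₀ = 69880 Hz): |f₂ − f₀| = 2v_e·f₀/(v − v_e) = 2 × 10.83 × 69880/335.17 ≈ 4517 Hz.

4517 Hz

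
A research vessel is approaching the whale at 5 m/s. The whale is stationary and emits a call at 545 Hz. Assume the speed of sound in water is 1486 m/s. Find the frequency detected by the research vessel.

Moving observer, stationary source: f' = f · (v + v_o)/v.
f' = 545 × (1486 + 5)/1486 = 545 × 1491/1486 ≈ 547 Hz.

547 Hz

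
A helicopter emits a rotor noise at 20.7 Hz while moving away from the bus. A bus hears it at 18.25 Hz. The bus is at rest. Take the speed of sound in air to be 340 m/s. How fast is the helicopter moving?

46 m/s

f' = f · v/(v + v_s) ⇒ v_s = v · |1 − f/f'|.
v_s = 340 × |1 − 20.7/18.25| = 340 × 0.1342 ≈ 46 m/s.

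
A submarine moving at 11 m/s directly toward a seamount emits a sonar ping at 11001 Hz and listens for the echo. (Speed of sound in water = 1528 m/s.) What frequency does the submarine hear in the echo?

11161 Hz

The seamount receives the sound from a moving source: f₁ = f₀ · v/(v − v_e) = 11001 × 1528/1517 ≈ 11081 Hz.
On the return leg the submarine is a moving observer: f₂ = f₁ · (v + v_e)/v = 11081 × 1539/1528 ≈ 11161 Hz.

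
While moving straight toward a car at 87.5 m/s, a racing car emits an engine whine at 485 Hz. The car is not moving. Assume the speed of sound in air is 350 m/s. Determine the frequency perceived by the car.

With the source moving toward a stationary observer, f' = f · v/(v − v_s).
f' = 485 × 350/(350 − 87.5) = 485 × 350/262.5 ≈ 647 Hz.

647 Hz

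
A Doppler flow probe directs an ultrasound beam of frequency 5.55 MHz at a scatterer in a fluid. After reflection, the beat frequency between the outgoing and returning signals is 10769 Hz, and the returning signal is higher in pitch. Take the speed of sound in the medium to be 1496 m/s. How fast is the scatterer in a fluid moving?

Double Doppler shift off a moving reflector: f₂ = f₀ · (v + u)/(v − u) (u > 0 toward emitter).
Returning signal is higher, so f₂ = f₀ + Δf = 5550000 + 10769 = 5560769 Hz.
Rearranging, u = v · (f₂ − f₀)/(f₂ + f₀) = 1496 × 10769/11110769 ≈ 1.45 m/s.
So the scatterer in a fluid is moving at 1.45 m/s toward the emitter.

1.45 m/s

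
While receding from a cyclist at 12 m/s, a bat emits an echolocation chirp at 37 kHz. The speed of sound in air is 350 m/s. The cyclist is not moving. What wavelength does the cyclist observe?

9.78 mm

Moving source, stationary observer: f' = f · v/(v + v_s) since the source is receding.
f' = 37 × 350/(350 + 12) ≈ 35.8 kHz.
λ' = v/f' = 350/35773.5 ≈ 9.78 mm.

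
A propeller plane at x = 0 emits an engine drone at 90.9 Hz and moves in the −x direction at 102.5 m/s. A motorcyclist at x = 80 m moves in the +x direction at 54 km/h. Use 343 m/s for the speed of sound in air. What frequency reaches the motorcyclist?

54 km/h = 15 m/s.
The observer lies on the +x side, so the source is heading away from the observer and the observer is heading away from the source.
General Doppler shift: f' = f · (v − v_o)/(v + v_s).
f' = 90.9 × (343 − 15)/(343 + 102.5) = 90.9 × 328/445.5 ≈ 67 Hz.

67 Hz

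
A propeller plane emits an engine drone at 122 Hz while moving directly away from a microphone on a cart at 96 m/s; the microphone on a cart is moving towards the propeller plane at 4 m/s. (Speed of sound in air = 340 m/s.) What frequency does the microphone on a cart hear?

General Doppler shift: f' = f · (v + v_o)/(v + v_s).
f' = 122 × (340 + 4)/(340 + 96) = 122 × 344/436 ≈ 96 Hz.

96 Hz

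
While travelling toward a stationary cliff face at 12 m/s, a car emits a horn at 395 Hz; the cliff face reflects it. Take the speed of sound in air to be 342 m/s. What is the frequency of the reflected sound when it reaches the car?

424 Hz

The cliff face receives the sound from a moving source: f₁ = f₀ · v/(v − v_e) = 395 × 342/330 ≈ 409 Hz.
On the return leg the car is a moving observer: f₂ = f₁ · (v + v_e)/v = 409 × 354/342 ≈ 424 Hz.
Equivalently f₂ = f₀ · (v + v_e)/(v − v_e).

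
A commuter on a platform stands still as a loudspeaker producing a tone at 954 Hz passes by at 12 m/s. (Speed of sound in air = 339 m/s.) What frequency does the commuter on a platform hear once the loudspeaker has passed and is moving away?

Receding: f₂ = f · v/(v + v_s) = 954 × 339/351 ≈ 921 Hz.

921 Hz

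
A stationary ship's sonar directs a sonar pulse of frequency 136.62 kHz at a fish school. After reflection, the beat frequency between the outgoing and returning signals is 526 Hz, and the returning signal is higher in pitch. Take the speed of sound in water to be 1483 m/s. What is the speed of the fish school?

Double Doppler shift off a moving reflector: f₂ = f₀ · (v + u)/(v − u) (u > 0 toward emitter).
Returning signal is higher, so f₂ = f₀ + Δf = 136620 + 526 = 137146 Hz.
Rearranging, u = v · (f₂ − f₀)/(f₂ + f₀) = 1483 × 526/273766 ≈ 2.85 m/s.
So the fish school is moving at 2.85 m/s toward the emitter.

2.85 m/s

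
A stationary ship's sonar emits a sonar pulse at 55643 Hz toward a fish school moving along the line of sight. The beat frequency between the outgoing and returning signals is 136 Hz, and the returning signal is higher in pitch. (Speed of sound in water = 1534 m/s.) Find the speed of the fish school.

Double Doppler shift off a moving reflector: f₂ = f₀ · (v + u)/(v − u) (u > 0 toward emitter).
Returning signal is higher, so f₂ = f₀ + Δf = 55643 + 136 = 55779 Hz.
Rearranging, u = v · (f₂ − f₀)/(f₂ + f₀) = 1534 × 136/111422 ≈ 1.87 m/s.
So the fish school is moving at 1.87 m/s toward the emitter.

1.87 m/s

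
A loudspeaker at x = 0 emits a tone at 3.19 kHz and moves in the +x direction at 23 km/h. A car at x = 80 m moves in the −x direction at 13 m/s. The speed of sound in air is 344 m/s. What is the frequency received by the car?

3.37 kHz

23 km/h = 6.389 m/s.
The observer lies on the +x side, so the source is heading toward the observer and the observer is heading toward the source.
Both move, so f' = f · (v + v_o)/(v − v_s).
f' = 3.19 × (344 + 13)/(344 − 6.389) = 3.19 × 357/337.61 ≈ 3.37 kHz.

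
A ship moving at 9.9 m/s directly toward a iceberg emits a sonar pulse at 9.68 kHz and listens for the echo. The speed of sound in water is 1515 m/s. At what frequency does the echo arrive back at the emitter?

9.81 kHz

The iceberg receives the sound from a moving source: f₁ = f₀ · v/(v − v_e) = 9.68 × 1515/1505.1 ≈ 9.74 kHz.
On the return leg the ship is a moving observer: f₂ = f₁ · (v + v_e)/v = 9.74 × 1524.9/1515 ≈ 9.81 kHz.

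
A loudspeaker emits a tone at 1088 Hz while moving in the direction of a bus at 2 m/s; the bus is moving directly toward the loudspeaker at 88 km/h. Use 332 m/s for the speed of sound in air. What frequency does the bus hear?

88 km/h = 24.44 m/s.
Both move, so f' = f · (v + v_o)/(v − v_s).
f' = 1088 × (332 + 24.44)/(332 − 2) = 1088 × 356.44/330 ≈ 1175 Hz.

1175 Hz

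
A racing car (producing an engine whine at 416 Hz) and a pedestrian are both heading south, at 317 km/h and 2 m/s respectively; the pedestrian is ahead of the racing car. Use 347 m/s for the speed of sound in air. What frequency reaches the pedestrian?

317 km/h = 88.06 m/s.
The pedestrian is ahead, so the racing car is moving toward it while the pedestrian is moving away from the racing car.
General Doppler shift: f' = f · (v − v_o)/(v − v_s).
f' = 416 × (347 − 2)/(347 − 88.06) = 416 × 345/258.94 ≈ 554 Hz.

554 Hz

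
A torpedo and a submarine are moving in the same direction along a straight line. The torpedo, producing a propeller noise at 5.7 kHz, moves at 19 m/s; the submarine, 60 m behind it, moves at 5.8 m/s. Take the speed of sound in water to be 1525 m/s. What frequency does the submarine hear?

The submarine is behind, so the torpedo is moving away from it while the submarine is moving toward the torpedo.
Both move, so f' = f · (v + v_o)/(v + v_s).
f' = 5.7 × (1525 + 5.8)/(1525 + 19) = 5.7 × 1530.8/1544 ≈ 5.65 kHz.

5.65 kHz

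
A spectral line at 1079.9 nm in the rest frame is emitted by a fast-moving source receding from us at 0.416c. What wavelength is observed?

1681.5 nm

Relativistic Doppler for wavelength: λ' = λ₀ · √((1 + β)/(1 − β)).
λ' = 1079.9 × √(1.4160/0.5840) = 1079.9 × 1.55713 ≈ 1681.5 nm.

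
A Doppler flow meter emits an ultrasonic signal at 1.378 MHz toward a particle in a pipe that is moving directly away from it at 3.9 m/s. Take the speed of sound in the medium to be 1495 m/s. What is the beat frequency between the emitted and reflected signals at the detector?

At the particle in a pipe (a moving observer), f₁ = f₀ · (v − u)/v = 1.378 × 1491.1/1495 ≈ 1.37441 MHz.
The reflection then acts as a moving source: f₂ = f₁ · v/(v + u) ≈ 1.37083 MHz.
Beat frequency (with f₀ = 1378000 Hz): |f₂ − f₀| = 2u·f₀/(v + u) = 2 × 3.9 × 1378000/1498.9 ≈ 7171 Hz.

7171 Hz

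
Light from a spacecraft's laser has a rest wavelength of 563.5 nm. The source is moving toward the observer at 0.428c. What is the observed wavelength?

Relativistic Doppler for wavelength: λ' = λ₀ · √((1 − β)/(1 + β)).
λ' = 563.5 × √(0.5720/1.4280) = 563.5 × 0.63290 ≈ 356.6 nm.

356.6 nm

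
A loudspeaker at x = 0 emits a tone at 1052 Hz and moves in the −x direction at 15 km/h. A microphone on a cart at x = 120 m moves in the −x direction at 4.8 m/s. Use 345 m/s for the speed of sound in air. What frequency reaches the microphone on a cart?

15 km/h = 4.167 m/s.
The observer lies on the +x side, so the source is heading away from the observer and the observer is heading toward the source.
With source receding and observer approaching, f' = f · (v + v_o)/(v + v_s).
f' = 1052 × (345 + 4.8)/(345 + 4.167) = 1052 × 349.8/349.17 ≈ 1054 Hz.

1054 Hz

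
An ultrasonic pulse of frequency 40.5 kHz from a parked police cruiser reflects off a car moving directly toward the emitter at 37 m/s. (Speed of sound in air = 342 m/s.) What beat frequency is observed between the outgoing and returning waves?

The car first receives the wave as a moving observer: f₁ = f₀ · (v + u)/v = 40.5 × (342 + 37)/342 ≈ 44.88 kHz.
The reflection then acts as a moving source: f₂ = f₁ · v/(v − u) ≈ 50.33 kHz.
Beat frequency (with f₀ = 40500 Hz): |f₂ − f₀| = 2u·f₀/(v − u) = 2 × 37 × 40500/305 ≈ 9826 Hz.

9826 Hz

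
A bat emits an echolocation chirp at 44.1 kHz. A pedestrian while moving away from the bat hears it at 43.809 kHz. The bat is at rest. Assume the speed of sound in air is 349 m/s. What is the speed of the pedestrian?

2.30 m/s

f' = f · (v − v_o)/v ⇒ v_o = v · |f'/f − 1|.
v_o = 349 × |43.809/44.1 − 1| = 349 × 0.006599 ≈ 2.30 m/s.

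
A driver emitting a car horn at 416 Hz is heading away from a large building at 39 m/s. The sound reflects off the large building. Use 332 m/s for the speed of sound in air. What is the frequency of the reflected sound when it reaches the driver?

329 Hz

The large building receives the sound from a moving source: f₁ = f₀ · v/(v + v_e) = 416 × 332/371 ≈ 372 Hz.
On the return leg the driver is a moving observer: f₂ = f₁ · (v − v_e)/v = 372 × 293/332 ≈ 329 Hz.
Equivalently f₂ = f₀ · (v − v_e)/(v + v_e).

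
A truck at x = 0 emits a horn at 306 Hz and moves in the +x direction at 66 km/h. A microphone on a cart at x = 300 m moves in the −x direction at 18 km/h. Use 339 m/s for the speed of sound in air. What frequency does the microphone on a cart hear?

328 Hz

66 km/h = 18.33 m/s; 18 km/h = 5 m/s.
The observer lies on the +x side, so the source is heading toward the observer and the observer is heading toward the source.
With source approaching and observer approaching, f' = f · (v + v_o)/(v − v_s).
f' = 306 × (339 + 5)/(339 − 18.33) = 306 × 344/320.67 ≈ 328 Hz.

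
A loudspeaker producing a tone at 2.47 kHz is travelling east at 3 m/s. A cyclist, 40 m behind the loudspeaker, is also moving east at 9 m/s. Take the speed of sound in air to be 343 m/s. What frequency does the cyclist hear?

The cyclist is behind, so the loudspeaker is moving away from it while the cyclist is moving toward the loudspeaker.
General Doppler shift: f' = f · (v + v_o)/(v + v_s).
f' = 2.47 × (343 + 9)/(343 + 3) = 2.47 × 352/346 ≈ 2.51 kHz.

2.51 kHz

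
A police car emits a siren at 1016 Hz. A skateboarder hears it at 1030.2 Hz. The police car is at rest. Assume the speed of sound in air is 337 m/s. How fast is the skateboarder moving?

4.7 m/s

f' > f, so the skateboarder is approaching.
f' = f · (v + v_o)/v ⇒ v_o = v · |f'/f − 1|.
v_o = 337 × |1030.2/1016 − 1| = 337 × 0.01398 ≈ 4.7 m/s.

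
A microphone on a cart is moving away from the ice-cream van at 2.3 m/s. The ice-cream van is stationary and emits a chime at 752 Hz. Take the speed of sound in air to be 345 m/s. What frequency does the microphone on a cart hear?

747 Hz

Only the observer moves, away from the source, so f' = f · (v − v_o)/v.
f' = 752 × (345 − 2.3)/345 = 752 × 342.7/345 ≈ 747 Hz.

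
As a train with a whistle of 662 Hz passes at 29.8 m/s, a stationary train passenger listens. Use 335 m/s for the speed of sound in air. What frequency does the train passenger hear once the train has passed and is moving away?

Receding: f₂ = f · v/(v + v_s) = 662 × 335/364.8 ≈ 608 Hz.

608 Hz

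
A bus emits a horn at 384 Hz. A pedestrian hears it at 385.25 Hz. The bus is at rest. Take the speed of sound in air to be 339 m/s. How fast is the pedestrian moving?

1.10 m/s

f' > f, so the pedestrian is approaching.
f' = f · (v + v_o)/v ⇒ v_o = v · |f'/f − 1|.
v_o = 339 × |385.25/384 − 1| = 339 × 0.003255 ≈ 1.10 m/s.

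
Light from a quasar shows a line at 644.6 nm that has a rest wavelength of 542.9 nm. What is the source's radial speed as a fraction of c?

λ'/λ₀ = 1.1873 > 1 (redshift), so the source is receding.
λ'/λ₀ = √((1 + β)/(1 − β)) for a receding source ⇒ β = (r² − 1)/(r² + 1) with r = λ'/λ₀.
β = (1.4097 − 1)/(1.4097 + 1) ≈ 0.170.

0.170c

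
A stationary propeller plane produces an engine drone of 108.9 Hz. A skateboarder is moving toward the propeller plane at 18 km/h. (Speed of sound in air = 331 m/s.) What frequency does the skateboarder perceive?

18 km/h = 5 m/s.
Moving observer, stationary source: f' = f · (v + v_o)/v.
f' = 108.9 × (331 + 5)/331 = 108.9 × 336/331 ≈ 111 Hz.

111 Hz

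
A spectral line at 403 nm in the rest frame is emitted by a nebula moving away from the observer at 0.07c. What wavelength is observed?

432.3 nm

Relativistic Doppler for wavelength: λ' = λ₀ · √((1 + β)/(1 − β)).
λ' = 403 × √(1.0700/0.9300) = 403 × 1.07263 ≈ 432.3 nm.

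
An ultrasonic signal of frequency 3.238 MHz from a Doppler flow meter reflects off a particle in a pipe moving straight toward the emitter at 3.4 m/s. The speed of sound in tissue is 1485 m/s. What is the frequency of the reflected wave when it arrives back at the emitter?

The particle in a pipe first receives the wave as a moving observer: f₁ = f₀ · (v + u)/v = 3.238 × (1485 + 3.4)/1485 ≈ 3.245 MHz.
The reflection then acts as a moving source: f₂ = f₁ · v/(v − u) ≈ 3.253 MHz.

3.253 MHz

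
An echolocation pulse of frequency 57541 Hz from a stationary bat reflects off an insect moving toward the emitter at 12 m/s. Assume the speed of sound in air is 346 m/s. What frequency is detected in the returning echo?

61676 Hz

At the insect (a moving observer), f₁ = f₀ · (v + u)/v = 57541 × 358/346 ≈ 59537 Hz.
On reflection it acts as a source moving toward the stationary detector: f₂ = f₁ · v/(v − u) = 59537 × 346/334 ≈ 61676 Hz.
Equivalently f₂ = f₀ · (v + u)/(v − u).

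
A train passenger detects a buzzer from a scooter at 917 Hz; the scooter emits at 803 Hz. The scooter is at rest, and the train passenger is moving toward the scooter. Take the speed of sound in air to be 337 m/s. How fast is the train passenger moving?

f' = f · (v + v_o)/v ⇒ v_o = v · |f'/f − 1|.
v_o = 337 × |917/803 − 1| = 337 × 0.142 ≈ 48 m/s.

48 m/s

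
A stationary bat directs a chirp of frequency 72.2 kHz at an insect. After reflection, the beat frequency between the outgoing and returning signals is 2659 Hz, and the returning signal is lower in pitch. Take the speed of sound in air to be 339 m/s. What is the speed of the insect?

6.4 m/s

Double Doppler shift off a moving reflector: f₂ = f₀ · (v + u)/(v − u) (u > 0 toward emitter).
Returning signal is lower, so f₂ = f₀ − Δf = 72200 − 2659 = 69541 Hz.
Rearranging, u = v · (f₂ − f₀)/(f₂ + f₀) = 339 × -2659/141741 ≈ -6.4 m/s.
So the insect is moving at 6.4 m/s away from the emitter.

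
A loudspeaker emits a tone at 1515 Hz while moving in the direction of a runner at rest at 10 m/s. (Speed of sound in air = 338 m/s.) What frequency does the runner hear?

1561 Hz

Only the source moves, toward the listener, so f' = f · v/(v − v_s).
f' = 1515 × 338/(338 − 10) = 1515 × 338/328 ≈ 1561 Hz.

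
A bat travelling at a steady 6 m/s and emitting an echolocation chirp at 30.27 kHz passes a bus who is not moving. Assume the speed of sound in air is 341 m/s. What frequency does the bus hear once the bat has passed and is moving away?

29.7 kHz

Receding: f₂ = f · v/(v + v_s) = 30.27 × 341/347 ≈ 29.7 kHz.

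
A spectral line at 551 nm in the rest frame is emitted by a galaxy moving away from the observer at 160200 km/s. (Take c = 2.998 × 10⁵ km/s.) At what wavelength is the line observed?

β = v/c = 160200/299800 = 0.5344.
Relativistic Doppler for wavelength: λ' = λ₀ · √((1 + β)/(1 − β)).
λ' = 551 × √(1.5344/0.4656) = 551 × 1.81525 ≈ 1000.2 nm.

1000.2 nm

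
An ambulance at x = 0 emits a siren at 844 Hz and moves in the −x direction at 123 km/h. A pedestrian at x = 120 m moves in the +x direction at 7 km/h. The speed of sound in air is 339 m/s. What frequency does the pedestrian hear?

123 km/h = 34.17 m/s; 7 km/h = 1.944 m/s.
The observer lies on the +x side, so the source is heading away from the observer and the observer is heading away from the source.
General Doppler shift: f' = f · (v − v_o)/(v + v_s).
f' = 844 × (339 − 1.944)/(339 + 34.17) = 844 × 337.06/373.17 ≈ 762 Hz.

762 Hz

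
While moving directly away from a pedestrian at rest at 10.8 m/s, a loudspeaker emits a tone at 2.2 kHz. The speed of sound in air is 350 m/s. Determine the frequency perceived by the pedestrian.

2.13 kHz

Moving source, stationary observer: f' = f · v/(v + v_s) since the source is receding.
f' = 2.2 × 350/(350 + 10.8) = 2.2 × 350/360.8 ≈ 2.13 kHz.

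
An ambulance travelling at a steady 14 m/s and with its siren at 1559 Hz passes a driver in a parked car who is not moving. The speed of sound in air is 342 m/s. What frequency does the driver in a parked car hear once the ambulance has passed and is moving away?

Receding: f₂ = f · v/(v + v_s) = 1559 × 342/356 ≈ 1498 Hz.

1498 Hz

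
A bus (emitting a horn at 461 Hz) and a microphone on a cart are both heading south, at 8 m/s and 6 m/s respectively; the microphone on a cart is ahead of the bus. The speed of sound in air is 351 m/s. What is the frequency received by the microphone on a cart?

464 Hz

The microphone on a cart is ahead, so the bus is moving toward it while the microphone on a cart is moving away from the bus.
Both move, so f' = f · (v − v_o)/(v − v_s).
f' = 461 × (351 − 6)/(351 − 8) = 461 × 345/343 ≈ 464 Hz.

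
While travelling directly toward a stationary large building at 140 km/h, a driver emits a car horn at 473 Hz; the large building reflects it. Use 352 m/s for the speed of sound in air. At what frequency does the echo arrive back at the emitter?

140 km/h = 38.89 m/s.
The large building receives the sound from a moving source: f₁ = f₀ · v/(v − v_e) = 473 × 352/313.11 ≈ 532 Hz.
On the return leg the driver is a moving observer: f₂ = f₁ · (v + v_e)/v = 532 × 390.89/352 ≈ 590 Hz.
Equivalently f₂ = f₀ · (v + v_e)/(v − v_e).

590 Hz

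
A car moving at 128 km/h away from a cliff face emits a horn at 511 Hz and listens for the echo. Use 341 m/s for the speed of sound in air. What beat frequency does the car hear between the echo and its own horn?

128 km/h = 35.56 m/s.
The cliff face receives the sound from a moving source: f₁ = f₀ · v/(v + v_e) = 511 × 341/376.56 ≈ 462.7 Hz.
On the return leg the car is a moving observer: f₂ = f₁ · (v − v_e)/v = 462.7 × 305.44/341 ≈ 414.5 Hz.
Beat against the emitted tone: |f₂ − f₀| = 2v_e·f₀/(v + v_e) = 2 × 35.56 × 511/376.56 ≈ 97 Hz.

97 Hz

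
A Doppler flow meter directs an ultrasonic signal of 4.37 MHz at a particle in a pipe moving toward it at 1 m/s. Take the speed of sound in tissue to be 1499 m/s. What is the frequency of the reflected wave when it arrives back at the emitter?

4.376 MHz

At the particle in a pipe (a moving observer), f₁ = f₀ · (v + u)/v = 4.37 × 1500/1499 ≈ 4.373 MHz.
The reflection then acts as a moving source: f₂ = f₁ · v/(v − u) ≈ 4.376 MHz.
Equivalently f₂ = f₀ · (v + u)/(v − u).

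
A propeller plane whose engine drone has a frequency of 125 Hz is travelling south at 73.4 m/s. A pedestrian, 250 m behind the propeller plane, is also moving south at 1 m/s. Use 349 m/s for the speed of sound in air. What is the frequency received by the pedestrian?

104 Hz

The pedestrian is behind, so the propeller plane is moving away from it while the pedestrian is moving toward the propeller plane.
General Doppler shift: f' = f · (v + v_o)/(v + v_s).
f' = 125 × (349 + 1)/(349 + 73.4) = 125 × 350/422.4 ≈ 104 Hz.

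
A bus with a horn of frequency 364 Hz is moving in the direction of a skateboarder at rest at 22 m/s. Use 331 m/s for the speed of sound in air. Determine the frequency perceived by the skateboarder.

Moving source, stationary observer: f' = f · v/(v − v_s) since the source is approaching.
f' = 364 × 331/(331 − 22) = 364 × 331/309 ≈ 390 Hz.

390 Hz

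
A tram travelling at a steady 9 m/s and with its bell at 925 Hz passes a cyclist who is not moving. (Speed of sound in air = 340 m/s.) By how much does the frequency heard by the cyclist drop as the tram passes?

49.0 Hz

Approaching: f₁ = f · v/(v − v_s) = 925 × 340/331 ≈ 950.2 Hz.
Receding: f₂ = f · v/(v + v_s) = 925 × 340/349 ≈ 901.1 Hz.
Drop: f₁ − f₂ = 2f·v·v_s/(v² − v_s²) = 2 × 925 × 340 × 9/(340² − 9²) ≈ 49.0 Hz.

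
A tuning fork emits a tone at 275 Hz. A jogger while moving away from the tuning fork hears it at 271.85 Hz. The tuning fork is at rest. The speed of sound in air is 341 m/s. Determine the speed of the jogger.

f' = f · (v − v_o)/v ⇒ v_o = v · |f'/f − 1|.
v_o = 341 × |271.85/275 − 1| = 341 × 0.01145 ≈ 3.9 m/s.

3.9 m/s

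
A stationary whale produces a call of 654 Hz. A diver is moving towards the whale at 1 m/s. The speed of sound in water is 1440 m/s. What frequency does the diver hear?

654 Hz

Only the observer moves, toward the source, so f' = f · (v + v_o)/v.
f' = 654 × (1440 + 1)/1440 = 654 × 1441/1440 ≈ 654 Hz.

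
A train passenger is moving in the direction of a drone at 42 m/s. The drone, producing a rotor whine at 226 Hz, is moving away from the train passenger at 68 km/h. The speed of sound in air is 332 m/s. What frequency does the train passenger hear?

68 km/h = 18.89 m/s.
General Doppler shift: f' = f · (v + v_o)/(v + v_s).
f' = 226 × (332 + 42)/(332 + 18.89) = 226 × 374/350.89 ≈ 241 Hz.

241 Hz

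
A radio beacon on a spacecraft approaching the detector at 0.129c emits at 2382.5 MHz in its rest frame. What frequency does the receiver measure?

Relativistic Doppler for frequency: f' = f₀ · √((1 + β)/(1 − β)).
f' = 2382.5 × √(1.1290/0.8710) = 2382.5 × 1.13851 ≈ 2712.5 MHz.

2712.5 MHz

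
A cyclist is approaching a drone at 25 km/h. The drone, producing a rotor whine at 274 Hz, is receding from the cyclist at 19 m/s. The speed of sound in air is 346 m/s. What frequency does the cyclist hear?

25 km/h = 6.944 m/s.
Both move, so f' = f · (v + v_o)/(v + v_s).
f' = 274 × (346 + 6.944)/(346 + 19) = 274 × 352.94/365 ≈ 265 Hz.

265 Hz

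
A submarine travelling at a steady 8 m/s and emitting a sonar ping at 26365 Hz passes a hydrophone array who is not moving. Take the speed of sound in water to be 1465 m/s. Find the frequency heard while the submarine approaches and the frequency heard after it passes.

26510 Hz approaching; 26222 Hz receding

Approaching: f₁ = f · v/(v − v_s) = 26365 × 1465/1457 ≈ 26510 Hz.
Receding: f₂ = f · v/(v + v_s) = 26365 × 1465/1473 ≈ 26222 Hz.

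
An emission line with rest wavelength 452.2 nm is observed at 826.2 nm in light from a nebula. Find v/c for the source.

0.539

λ'/λ₀ = 1.8271 > 1 (redshift), so the source is receding.
λ'/λ₀ = √((1 + β)/(1 − β)) for a receding source ⇒ β = (r² − 1)/(r² + 1) with r = λ'/λ₀.
β = (3.3382 − 1)/(3.3382 + 1) ≈ 0.539.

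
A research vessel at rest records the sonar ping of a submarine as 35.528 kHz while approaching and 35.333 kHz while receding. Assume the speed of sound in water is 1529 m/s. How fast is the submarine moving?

f₁/f₂ = (v + v_s)/(v − v_s), so v_s = v · (f₁ − f₂)/(f₁ + f₂).
v_s = 1529 × (35.528 − 35.333)/(35.528 + 35.333) = 1529 × 0.195/70.861 ≈ 4.2 m/s.

4.2 m/s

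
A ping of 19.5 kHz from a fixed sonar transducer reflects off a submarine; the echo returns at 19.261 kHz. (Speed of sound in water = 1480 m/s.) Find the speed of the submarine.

9.1 m/s

Double Doppler shift off a moving reflector: f₂ = f₀ · (v + u)/(v − u) (u > 0 toward emitter).
Rearranging, u = v · (f₂ − f₀)/(f₂ + f₀) = 1480 × -0.239/38.761 ≈ -9.1 m/s.
So the submarine is moving at 9.1 m/s away from the emitter.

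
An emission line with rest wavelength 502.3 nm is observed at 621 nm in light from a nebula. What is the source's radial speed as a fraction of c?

0.209c

λ'/λ₀ = 1.2363 > 1 (redshift), so the source is receding.
λ'/λ₀ = √((1 + β)/(1 − β)) for a receding source ⇒ β = (r² − 1)/(r² + 1) with r = λ'/λ₀.
β = (1.5285 − 1)/(1.5285 + 1) ≈ 0.209.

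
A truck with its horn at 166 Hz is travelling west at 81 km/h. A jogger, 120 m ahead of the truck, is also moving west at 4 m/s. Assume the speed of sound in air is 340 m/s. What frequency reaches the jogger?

176 Hz

81 km/h = 22.5 m/s.
The jogger is ahead, so the truck is moving toward it while the jogger is moving away from the truck.
General Doppler shift: f' = f · (v − v_o)/(v − v_s).
f' = 166 × (340 − 4)/(340 − 22.5) = 166 × 336/317.5 ≈ 176 Hz.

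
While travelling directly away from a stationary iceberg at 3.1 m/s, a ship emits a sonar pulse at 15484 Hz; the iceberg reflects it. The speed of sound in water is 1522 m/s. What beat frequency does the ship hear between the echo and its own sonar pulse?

The iceberg receives the sound from a moving source: f₁ = f₀ · v/(v + v_e) = 15484 × 1522/1525.1 ≈ 15452.5 Hz.
On the return leg the ship is a moving observer: f₂ = f₁ · (v − v_e)/v = 15452.5 × 1518.9/1522 ≈ 15421.1 Hz.
Equivalently f₂ = f₀ · (v − v_e)/(v + v_e).
Beat against the emitted tone: |f₂ − f₀| = 2v_e·f₀/(v + v_e) = 2 × 3.1 × 15484/1525.1 ≈ 63 Hz.

63 Hz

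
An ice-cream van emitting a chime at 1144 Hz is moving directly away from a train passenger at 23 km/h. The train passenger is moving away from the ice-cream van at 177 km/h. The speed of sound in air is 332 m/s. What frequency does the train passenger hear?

956 Hz

23 km/h = 6.389 m/s; 177 km/h = 49.17 m/s.
Both move, so f' = f · (v − v_o)/(v + v_s).
f' = 1144 × (332 − 49.17)/(332 + 6.389) = 1144 × 282.83/338.39 ≈ 956 Hz.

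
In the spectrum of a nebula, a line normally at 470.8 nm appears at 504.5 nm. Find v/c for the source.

λ'/λ₀ = 1.0716 > 1 (redshift), so the source is receding.
λ'/λ₀ = √((1 + β)/(1 − β)) for a receding source ⇒ β = (r² − 1)/(r² + 1) with r = λ'/λ₀.
β = (1.1483 − 1)/(1.1483 + 1) ≈ 0.069.

0.069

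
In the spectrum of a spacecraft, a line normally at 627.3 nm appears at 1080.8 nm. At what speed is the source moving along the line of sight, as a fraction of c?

λ'/λ₀ = 1.7229 > 1 (redshift), so the source is receding.
λ'/λ₀ = √((1 + β)/(1 − β)) for a receding source ⇒ β = (r² − 1)/(r² + 1) with r = λ'/λ₀.
β = (2.9685 − 1)/(2.9685 + 1) ≈ 0.496.

0.496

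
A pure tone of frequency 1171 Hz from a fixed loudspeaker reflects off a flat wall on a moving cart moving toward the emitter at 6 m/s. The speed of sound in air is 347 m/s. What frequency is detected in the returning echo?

1212 Hz

At the flat wall on a moving cart (a moving observer), f₁ = f₀ · (v + u)/v = 1171 × 353/347 ≈ 1191 Hz.
On reflection it acts as a source moving toward the stationary detector: f₂ = f₁ · v/(v − u) = 1191 × 347/341 ≈ 1212 Hz.
Equivalently f₂ = f₀ · (v + u)/(v − u).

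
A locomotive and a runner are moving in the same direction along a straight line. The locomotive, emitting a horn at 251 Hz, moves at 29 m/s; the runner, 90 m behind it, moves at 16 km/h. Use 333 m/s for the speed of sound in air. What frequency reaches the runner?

16 km/h = 4.444 m/s.
The runner is behind, so the locomotive is moving away from it while the runner is moving toward the locomotive.
With source receding and observer approaching, f' = f · (v + v_o)/(v + v_s).
f' = 251 × (333 + 4.444)/(333 + 29) = 251 × 337.44/362 ≈ 234 Hz.

234 Hz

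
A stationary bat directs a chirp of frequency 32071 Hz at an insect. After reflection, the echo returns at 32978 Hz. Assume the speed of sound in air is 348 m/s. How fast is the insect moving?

4.9 m/s

Double Doppler shift off a moving reflector: f₂ = f₀ · (v + u)/(v − u) (u > 0 toward emitter).
Rearranging, u = v · (f₂ − f₀)/(f₂ + f₀) = 348 × 907/65049 ≈ 4.9 m/s.
So the insect is moving at 4.9 m/s toward the emitter.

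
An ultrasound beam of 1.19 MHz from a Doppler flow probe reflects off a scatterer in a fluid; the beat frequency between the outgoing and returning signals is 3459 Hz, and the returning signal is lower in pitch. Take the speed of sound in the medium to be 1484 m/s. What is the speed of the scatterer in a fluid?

Double Doppler shift off a moving reflector: f₂ = f₀ · (v + u)/(v − u) (u > 0 toward emitter).
Returning signal is lower, so f₂ = f₀ − Δf = 1190000 − 3459 = 1186541 Hz.
Rearranging, u = v · (f₂ − f₀)/(f₂ + f₀) = 1484 × -3459/2376541 ≈ -2.16 m/s.
So the scatterer in a fluid is moving at 2.16 m/s away from the emitter.

2.16 m/s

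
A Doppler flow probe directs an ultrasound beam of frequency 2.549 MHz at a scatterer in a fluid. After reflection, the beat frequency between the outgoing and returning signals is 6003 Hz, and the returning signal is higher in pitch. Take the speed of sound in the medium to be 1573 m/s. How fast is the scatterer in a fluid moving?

1.85 m/s

Double Doppler shift off a moving reflector: f₂ = f₀ · (v + u)/(v − u) (u > 0 toward emitter).
Returning signal is higher, so f₂ = f₀ + Δf = 2549000 + 6003 = 2555003 Hz.
Rearranging, u = v · (f₂ − f₀)/(f₂ + f₀) = 1573 × 6003/5104003 ≈ 1.85 m/s.
So the scatterer in a fluid is moving at 1.85 m/s toward the emitter.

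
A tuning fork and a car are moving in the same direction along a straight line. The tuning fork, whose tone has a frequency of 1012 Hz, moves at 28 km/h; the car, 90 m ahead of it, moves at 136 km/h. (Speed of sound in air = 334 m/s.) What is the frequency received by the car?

28 km/h = 7.778 m/s; 136 km/h = 37.78 m/s.
The car is ahead, so the tuning fork is moving toward it while the car is moving away from the tuning fork.
With source approaching and observer receding, f' = f · (v − v_o)/(v − v_s).
f' = 1012 × (334 − 37.78)/(334 − 7.778) = 1012 × 296.22/326.22 ≈ 919 Hz.

919 Hz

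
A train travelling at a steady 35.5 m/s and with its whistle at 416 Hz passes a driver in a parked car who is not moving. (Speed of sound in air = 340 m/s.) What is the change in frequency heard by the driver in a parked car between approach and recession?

Approaching: f₁ = f · v/(v − v_s) = 416 × 340/304.5 ≈ 464.5 Hz.
Receding: f₂ = f · v/(v + v_s) = 416 × 340/375.5 ≈ 376.7 Hz.
Drop: f₁ − f₂ = 2f·v·v_s/(v² − v_s²) = 2 × 416 × 340 × 35.5/(340² − 35.5²) ≈ 87.8 Hz.

87.8 Hz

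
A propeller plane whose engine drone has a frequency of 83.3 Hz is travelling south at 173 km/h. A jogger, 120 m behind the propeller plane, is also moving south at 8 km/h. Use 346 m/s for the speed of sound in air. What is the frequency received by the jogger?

74 Hz

173 km/h = 48.06 m/s; 8 km/h = 2.222 m/s.
The jogger is behind, so the propeller plane is moving away from it while the jogger is moving toward the propeller plane.
General Doppler shift: f' = f · (v + v_o)/(v + v_s).
f' = 83.3 × (346 + 2.222)/(346 + 48.06) = 83.3 × 348.22/394.06 ≈ 74 Hz.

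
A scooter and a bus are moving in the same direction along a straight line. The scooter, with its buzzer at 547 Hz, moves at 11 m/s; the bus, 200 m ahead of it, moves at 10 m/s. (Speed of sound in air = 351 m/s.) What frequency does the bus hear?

The bus is ahead, so the scooter is moving toward it while the bus is moving away from the scooter.
With source approaching and observer receding, f' = f · (v − v_o)/(v − v_s).
f' = 547 × (351 − 10)/(351 − 11) = 547 × 341/340 ≈ 549 Hz.

549 Hz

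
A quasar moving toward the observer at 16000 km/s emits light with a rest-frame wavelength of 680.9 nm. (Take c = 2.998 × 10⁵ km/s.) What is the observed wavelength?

β = v/c = 16000/299800 = 0.0534.
Relativistic Doppler for wavelength: λ' = λ₀ · √((1 − β)/(1 + β)).
λ' = 680.9 × √(0.9466/1.0534) = 680.9 × 0.94798 ≈ 645.5 nm.

645.5 nm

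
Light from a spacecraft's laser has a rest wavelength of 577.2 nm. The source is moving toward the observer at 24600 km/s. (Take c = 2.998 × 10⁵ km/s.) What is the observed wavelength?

β = v/c = 24600/299800 = 0.0821.
Relativistic Doppler for wavelength: λ' = λ₀ · √((1 − β)/(1 + β)).
λ' = 577.2 × √(0.9179/1.0821) = 577.2 × 0.92105 ≈ 531.6 nm.

531.6 nm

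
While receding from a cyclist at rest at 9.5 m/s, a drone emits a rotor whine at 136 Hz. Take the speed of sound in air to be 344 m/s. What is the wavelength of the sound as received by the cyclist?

2.60 m

Only the source moves, away from the listener, so f' = f · v/(v + v_s).
f' = 136 × 344/(344 + 9.5) ≈ 132 Hz.
λ' = v/f' = 344/132.345 ≈ 2.60 m.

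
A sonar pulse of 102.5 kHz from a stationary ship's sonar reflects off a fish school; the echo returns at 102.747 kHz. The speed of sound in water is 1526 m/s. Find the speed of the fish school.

Double Doppler shift off a moving reflector: f₂ = f₀ · (v + u)/(v − u) (u > 0 toward emitter).
Rearranging, u = v · (f₂ − f₀)/(f₂ + f₀) = 1526 × 0.247/205.247 ≈ 1.84 m/s.
So the fish school is moving at 1.84 m/s toward the emitter.

1.84 m/s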